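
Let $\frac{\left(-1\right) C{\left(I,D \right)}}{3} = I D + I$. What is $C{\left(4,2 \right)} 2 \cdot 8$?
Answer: $-576$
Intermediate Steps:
$C{\left(I,D \right)} = - 3 I - 3 D I$ ($C{\left(I,D \right)} = - 3 \left(I D + I\right) = - 3 \left(D I + I\right) = - 3 \left(I + D I\right) = - 3 I - 3 D I$)
$C{\left(4,2 \right)} 2 \cdot 8 = \left(-3\right) 4 \left(1 + 2\right) 2 \cdot 8 = \left(-3\right) 4 \cdot 3 \cdot 2 \cdot 8 = \left(-36\right) 2 \cdot 8 = \left(-72\right) 8 = -576$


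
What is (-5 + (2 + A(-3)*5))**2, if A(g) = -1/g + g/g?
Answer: 121/9 ≈ 13.444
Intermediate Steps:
A(g) = 1 - 1/g (A(g) = -1/g + 1 = 1 - 1/g)
(-5 + (2 + A(-3)*5))**2 = (-5 + (2 + ((-1 - 3)/(-3))*5))**2 = (-5 + (2 - 1/3*(-4)*5))**2 = (-5 + (2 + (4/3)*5))**2 = (-5 + (2 + 20/3))**2 = (-5 + 26/3)**2 = (11/3)**2 = 121/9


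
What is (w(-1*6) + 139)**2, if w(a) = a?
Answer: 17689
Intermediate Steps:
(w(-1*6) + 139)**2 = (-1*6 + 139)**2 = (-6 + 139)**2 = 133**2 = 17689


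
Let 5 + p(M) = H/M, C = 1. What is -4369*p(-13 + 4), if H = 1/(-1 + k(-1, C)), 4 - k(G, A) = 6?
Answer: 585446/27 ≈ 21683.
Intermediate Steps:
k(G, A) = -2 (k(G, A) = 4 - 1*6 = 4 - 6 = -2)
H = -1/3 (H = 1/(-1 - 2) = 1/(-3) = -1/3 ≈ -0.33333)
p(M) = -5 - 1/(3*M)
-4369*p(-13 + 4) = -4369*(-5 - 1/(3*(-13 + 4))) = -4369*(-5 - 1/3/(-9)) = -4369*(-5 - 1/3*(-1/9)) = -4369*(-5 + 1/27) = -4369*(-134/27) = 585446/27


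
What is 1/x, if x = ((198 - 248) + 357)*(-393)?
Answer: -1/120651 ≈ -8.2884e-6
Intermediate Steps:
x = -120651 (x = (-50 + 357)*(-393) = 307*(-393) = -120651)
1/x = 1/(-120651) = -1/120651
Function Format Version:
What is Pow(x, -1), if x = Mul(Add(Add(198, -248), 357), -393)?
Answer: Rational(-1, 120651) ≈ -8.2884e-6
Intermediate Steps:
x = -120651 (x = Mul(Add(-50, 357), -393) = Mul(307, -393) = -120651)
Pow(x, -1) = Pow(-120651, -1) = Rational(-1, 120651)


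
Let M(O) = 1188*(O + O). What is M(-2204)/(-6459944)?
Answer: 654588/807493 ≈ 0.81064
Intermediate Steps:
M(O) = 2376*O (M(O) = 1188*(2*O) = 2376*O)
M(-2204)/(-6459944) = (2376*(-2204))/(-6459944) = -5236704*(-1/6459944) = 654588/807493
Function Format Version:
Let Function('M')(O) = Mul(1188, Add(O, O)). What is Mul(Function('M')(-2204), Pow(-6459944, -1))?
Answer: Rational(654588, 807493) ≈ 0.81064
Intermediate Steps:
Function('M')(O) = Mul(2376, O) (Function('M')(O) = Mul(1188, Mul(2, O)) = Mul(2376, O))
Mul(Function('M')(-2204), Pow(-6459944, -1)) = Mul(Mul(2376, -2204), Pow(-6459944, -1)) = Mul(-5236704, Rational(-1, 6459944)) = Rational(654588, 807493)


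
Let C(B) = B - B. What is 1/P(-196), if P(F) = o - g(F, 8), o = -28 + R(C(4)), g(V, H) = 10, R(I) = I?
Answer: -1/38 ≈ -0.026316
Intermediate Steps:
C(B) = 0
o = -28 (o = -28 + 0 = -28)
P(F) = -38 (P(F) = -28 - 1*10 = -28 - 10 = -38)
1/P(-196) = 1/(-38) = -1/38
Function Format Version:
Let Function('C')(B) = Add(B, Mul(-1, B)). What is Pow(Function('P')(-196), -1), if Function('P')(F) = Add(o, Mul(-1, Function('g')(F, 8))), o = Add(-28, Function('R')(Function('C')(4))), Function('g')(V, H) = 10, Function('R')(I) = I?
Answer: Rational(-1, 38) ≈ -0.026316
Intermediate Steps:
Function('C')(B) = 0
o = -28 (o = Add(-28, 0) = -28)
Function('P')(F) = -38 (Function('P')(F) = Add(-28, Mul(-1, 10)) = Add(-28, -10) = -38)
Pow(Function('P')(-196), -1) = Pow(-38, -1) = Rational(-1, 38)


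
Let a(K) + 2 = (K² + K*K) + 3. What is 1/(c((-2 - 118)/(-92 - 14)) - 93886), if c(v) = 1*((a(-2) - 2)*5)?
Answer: -1/93851 ≈ -1.0655e-5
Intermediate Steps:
a(K) = 1 + 2*K² (a(K) = -2 + ((K² + K*K) + 3) = -2 + ((K² + K²) + 3) = -2 + (2*K² + 3) = -2 + (3 + 2*K²) = 1 + 2*K²)
c(v) = 35 (c(v) = 1*(((1 + 2*(-2)²) - 2)*5) = 1*(((1 + 2*4) - 2)*5) = 1*(((1 + 8) - 2)*5) = 1*((9 - 2)*5) = 1*(7*5) = 1*35 = 35)
1/(c((-2 - 118)/(-92 - 14)) - 93886) = 1/(35 - 93886) = 1/(-93851) = -1/93851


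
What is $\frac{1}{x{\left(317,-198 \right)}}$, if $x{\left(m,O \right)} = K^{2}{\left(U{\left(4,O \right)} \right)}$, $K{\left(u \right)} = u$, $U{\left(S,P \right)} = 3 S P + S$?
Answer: $\frac{1}{5626384} \approx 1.7773 \cdot 10^{-7}$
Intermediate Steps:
$U{\left(S,P \right)} = S + 3 P S$ ($U{\left(S,P \right)} = 3 P S + S = S + 3 P S$)
$x{\left(m,O \right)} = \left(4 + 12 O\right)^{2}$ ($x{\left(m,O \right)} = \left(4 \left(1 + 3 O\right)\right)^{2} = \left(4 + 12 O\right)^{2}$)
$\frac{1}{x{\left(317,-198 \right)}} = \frac{1}{16 \left(1 + 3 \left(-198\right)\right)^{2}} = \frac{1}{16 \left(1 - 594\right)^{2}} = \frac{1}{16 \left(-593\right)^{2}} = \frac{1}{16 \cdot 351649} = \frac{1}{5626384}$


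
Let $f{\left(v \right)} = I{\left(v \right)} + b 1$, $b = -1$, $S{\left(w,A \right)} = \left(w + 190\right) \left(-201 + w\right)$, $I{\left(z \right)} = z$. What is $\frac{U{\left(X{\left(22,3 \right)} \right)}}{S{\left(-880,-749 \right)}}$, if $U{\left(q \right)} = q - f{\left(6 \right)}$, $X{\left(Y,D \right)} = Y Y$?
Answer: $\frac{479}{745890} \approx 0.00064219$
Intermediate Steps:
$X{\left(Y,D \right)} = Y^{2}$
$S{\left(w,A \right)} = \left(-201 + w\right) \left(190 + w\right)$ ($S{\left(w,A \right)} = \left(190 + w\right) \left(-201 + w\right) = \left(-201 + w\right) \left(190 + w\right)$)
$f{\left(v \right)} = -1 + v$ ($f{\left(v \right)} = v - 1 = -1 + v$)
$U{\left(q \right)} = -5 + q$ ($U{\left(q \right)} = q - \left(-1 + 6\right) = q - 5 = -5 + q$)
$\frac{U{\left(X{\left(22,3 \right)} \right)}}{S{\left(-880,-749 \right)}} = \frac{-5 + 22^{2}}{-38190 + \left(-880\right)^{2} - -9680} = \frac{-5 + 484}{-38190 + 774400 + 9680} = \frac{479}{745890}$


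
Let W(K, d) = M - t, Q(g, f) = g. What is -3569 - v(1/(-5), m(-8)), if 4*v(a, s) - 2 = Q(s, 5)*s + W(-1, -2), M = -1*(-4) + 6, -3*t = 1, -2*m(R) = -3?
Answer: -171487/48 ≈ -3572.6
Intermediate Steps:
m(R) = 3/2 (m(R) = -½*(-3) = 3/2)
t = -⅓ (t = -⅓*1 = -⅓ ≈ -0.33333)
M = 10 (M = 4 + 6 = 10)
W(K, d) = 31/3 (W(K, d) = 10 - 1*(-⅓) = 10 + ⅓ = 31/3)
v(a, s) = 37/12 + s²/4 (v(a, s) = ½ + (s*s + 31/3)/4 = ½ + (s² + 31/3)/4 = ½ + (31/3 + s²)/4 = ½ + (31/12 + s²/4) = 37/12 + s²/4)
-3569 - v(1/(-5), m(-8)) = -3569 - (37/12 + (3/2)²/4) = -3569 - (37/12 + (¼)*(9/4)) = -3569 - (37/12 + 9/16) = -3569 - 1*175/48 = -3569 - 175/48 = -171487/48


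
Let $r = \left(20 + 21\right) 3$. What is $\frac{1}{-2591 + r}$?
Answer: $- \frac{1}{2468} \approx -0.00040519$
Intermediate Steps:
$r = 123$ ($r = 41 \cdot 3 = 123$)
$\frac{1}{-2591 + r} = \frac{1}{-2591 + 123} = \frac{1}{-2468} = - \frac{1}{2468}$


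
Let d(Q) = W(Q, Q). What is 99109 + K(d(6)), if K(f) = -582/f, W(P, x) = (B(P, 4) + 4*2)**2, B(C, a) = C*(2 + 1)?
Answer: 33498551/338 ≈ 99108.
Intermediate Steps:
B(C, a) = 3*C (B(C, a) = C*3 = 3*C)
W(P, x) = (8 + 3*P)**2 (W(P, x) = (3*P + 4*2)**2 = (3*P + 8)**2 = (8 + 3*P)**2)
d(Q) = (8 + 3*Q)**2
99109 + K(d(6)) = 99109 - 582/(8 + 3*6)**2 = 99109 - 582/(8 + 18)**2 = 99109 - 582/(26**2) = 99109 - 582/676 = 99109 - 582*1/676 = 99109 - 291/338 = 33498551/338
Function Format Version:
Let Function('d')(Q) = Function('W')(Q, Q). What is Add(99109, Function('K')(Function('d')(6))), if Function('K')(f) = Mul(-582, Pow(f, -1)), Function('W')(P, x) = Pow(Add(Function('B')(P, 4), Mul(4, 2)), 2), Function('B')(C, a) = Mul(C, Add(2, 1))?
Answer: Rational(33498551, 338) ≈ 99108.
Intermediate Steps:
Function('B')(C, a) = Mul(3, C) (Function('B')(C, a) = Mul(C, 3) = Mul(3, C))
Function('W')(P, x) = Pow(Add(8, Mul(3, P)), 2) (Function('W')(P, x) = Pow(Add(Mul(3, P), Mul(4, 2)), 2) = Pow(Add(Mul(3, P), 8), 2) = Pow(Add(8, Mul(3, P)), 2))
Function('d')(Q) = Pow(Add(8, Mul(3, Q)), 2)
Add(99109, Function('K')(Function('d')(6))) = Add(99109, Mul(-582, Pow(Pow(Add(8, Mul(3, 6)), 2), -1))) = Add(99109, Mul(-582, Pow(Pow(Add(8, 18), 2), -1))) = Add(99109, Mul(-582, Pow(Pow(26, 2), -1))) = Add(99109, Mul(-582, Pow(676, -1))) = Add(99109, Mul(-582, Rational(1, 676))) = Add(99109, Rational(-291, 338)) = Rational(33498551, 338)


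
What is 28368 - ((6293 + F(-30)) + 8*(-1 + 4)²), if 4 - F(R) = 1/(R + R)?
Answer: 1319939/60 ≈ 21999.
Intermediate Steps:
F(R) = 4 - 1/(2*R) (F(R) = 4 - 1/(R + R) = 4 - 1/(2*R))
28368 - ((6293 + F(-30)) + 8*(-1 + 4)²) = 28368 - ((6293 + (4 - ½/(-30))) + 8*(-1 + 4)²) = 28368 - ((6293 + (4 - ½*(-1/30))) + 8*3²) = 28368 - ((6293 + (4 + 1/60)) + 8*9) = 28368 - ((6293 + 241/60) + 72) = 28368 - (377821/60 + 72) = 28368 - 1*382141/60 = 28368 - 382141/60 = 1319939/60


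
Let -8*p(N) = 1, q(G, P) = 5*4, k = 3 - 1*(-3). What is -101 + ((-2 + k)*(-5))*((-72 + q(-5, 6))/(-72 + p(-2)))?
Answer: -66597/577 ≈ -115.42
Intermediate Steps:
k = 6 (k = 3 + 3 = 6)
q(G, P) = 20
p(N) = -1/8 (p(N) = -1/8*1 = -1/8)
-101 + ((-2 + k)*(-5))*((-72 + q(-5, 6))/(-72 + p(-2))) = -101 + ((-2 + 6)*(-5))*((-72 + 20)/(-72 - 1/8)) = -101 + (4*(-5))*(-52/(-577/8)) = -101 - (-1040)*(-8)/577 = -101 - 20*416/577 = -101 - 8320/577 = -66597/577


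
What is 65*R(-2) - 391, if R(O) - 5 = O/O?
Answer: -1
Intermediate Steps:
R(O) = 6 (R(O) = 5 + O/O = 5 + 1 = 6)
65*R(-2) - 391 = 65*6 - 391 = 390 - 391 = -1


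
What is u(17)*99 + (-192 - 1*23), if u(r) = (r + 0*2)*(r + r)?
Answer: 57007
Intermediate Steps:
u(r) = 2*r² (u(r) = (r + 0)*(2*r) = r*(2*r) = 2*r²)
u(17)*99 + (-192 - 1*23) = (2*17²)*99 + (-192 - 1*23) = (2*289)*99 + (-192 - 23) = 578*99 - 215 = 57222 - 215 = 57007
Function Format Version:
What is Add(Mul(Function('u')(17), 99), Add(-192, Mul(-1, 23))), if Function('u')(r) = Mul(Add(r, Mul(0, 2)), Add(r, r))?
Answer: 57007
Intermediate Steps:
Function('u')(r) = Mul(2, Pow(r, 2)) (Function('u')(r) = Mul(Add(r, 0), Mul(2, r)) = Mul(r, Mul(2, r)) = Mul(2, Pow(r, 2)))
Add(Mul(Function('u')(17), 99), Add(-192, Mul(-1, 23))) = Add(Mul(Mul(2, Pow(17, 2)), 99), Add(-192, Mul(-1, 23))) = Add(Mul(Mul(2, 289), 99), Add(-192, -23)) = Add(Mul(578, 99), -215) = Add(57222, -215) = 57007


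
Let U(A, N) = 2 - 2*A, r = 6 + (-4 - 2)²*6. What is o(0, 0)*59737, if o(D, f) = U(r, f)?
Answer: -26403754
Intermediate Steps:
r = 222 (r = 6 + (-6)²*6 = 6 + 36*6 = 6 + 216 = 222)
o(D, f) = -442 (o(D, f) = 2 - 2*222 = 2 - 444 = -442)
o(0, 0)*59737 = -442*59737 = -26403754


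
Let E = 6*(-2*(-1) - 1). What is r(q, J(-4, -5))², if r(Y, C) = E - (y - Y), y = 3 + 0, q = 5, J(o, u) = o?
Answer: 64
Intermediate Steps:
E = 6 (E = 6*(2 - 1) = 6*1 = 6)
y = 3
r(Y, C) = 3 + Y (r(Y, C) = 6 - (3 - Y) = 6 + (-3 + Y) = 3 + Y)
r(q, J(-4, -5))² = (3 + 5)² = 8² = 64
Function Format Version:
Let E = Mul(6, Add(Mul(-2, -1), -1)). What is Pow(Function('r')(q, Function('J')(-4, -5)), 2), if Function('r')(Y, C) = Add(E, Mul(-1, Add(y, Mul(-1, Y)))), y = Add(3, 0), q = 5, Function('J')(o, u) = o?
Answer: 64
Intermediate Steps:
E = 6 (E = Mul(6, Add(2, -1)) = Mul(6, 1) = 6)
y = 3
Function('r')(Y, C) = Add(3, Y) (Function('r')(Y, C) = Add(6, Mul(-1, Add(3, Mul(-1, Y)))) = Add(6, Add(-3, Y)) = Add(3, Y))
Pow(Function('r')(q, Function('J')(-4, -5)), 2) = Pow(Add(3, 5), 2) = Pow(8, 2) = 64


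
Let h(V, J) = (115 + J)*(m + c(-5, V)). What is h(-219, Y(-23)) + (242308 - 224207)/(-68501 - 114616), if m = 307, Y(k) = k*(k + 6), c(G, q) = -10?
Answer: 27519170893/183117 ≈ 1.5028e+5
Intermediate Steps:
Y(k) = k*(6 + k)
h(V, J) = 34155 + 297*J (h(V, J) = (115 + J)*(307 - 10) = (115 + J)*297 = 34155 + 297*J)
h(-219, Y(-23)) + (242308 - 224207)/(-68501 - 114616) = (34155 + 297*(-23*(6 - 23))) + (242308 - 224207)/(-68501 - 114616) = (34155 + 297*(-23*(-17))) + 18101/(-183117) = (34155 + 297*391) + 18101*(-1/183117) = (34155 + 116127) - 18101/183117 = 150282 - 18101/183117 = 27519170893/183117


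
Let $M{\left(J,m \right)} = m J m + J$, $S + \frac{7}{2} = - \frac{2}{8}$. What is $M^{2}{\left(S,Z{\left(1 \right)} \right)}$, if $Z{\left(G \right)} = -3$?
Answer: $\frac{5625}{4} \approx 1406.3$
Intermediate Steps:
$S = - \frac{15}{4}$ ($S = - \frac{7}{2} - \frac{2}{8} = - \frac{7}{2} - \frac{1}{4} = - \frac{15}{4} \approx -3.75$)
$M{\left(J,m \right)} = J + J m^{2}$ ($M{\left(J,m \right)} = J m m + J = J m^{2} + J = J + J m^{2}$)
$M^{2}{\left(S,Z{\left(1 \right)} \right)} = \left(- \frac{15 \left(1 + \left(-3\right)^{2}\right)}{4}\right)^{2} = \left(- \frac{15 \left(1 + 9\right)}{4}\right)^{2} = \left(\left(- \frac{15}{4}\right) 10\right)^{2} = \left(- \frac{75}{2}\right)^{2} = \frac{5625}{4}$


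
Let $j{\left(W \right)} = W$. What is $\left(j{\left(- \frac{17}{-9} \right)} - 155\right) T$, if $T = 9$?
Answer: $-1378$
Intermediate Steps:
$\left(j{\left(- \frac{17}{-9} \right)} - 155\right) T = \left(- \frac{17}{-9} - 155\right) 9 = \left(\left(-17\right) \left(- \frac{1}{9}\right) - 155\right) 9 = \left(\frac{17}{9} - 155\right) 9 = \left(- \frac{1378}{9}\right) 9 = -1378$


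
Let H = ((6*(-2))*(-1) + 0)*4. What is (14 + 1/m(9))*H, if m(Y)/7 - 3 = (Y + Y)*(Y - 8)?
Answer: 32944/49 ≈ 672.33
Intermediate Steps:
m(Y) = 21 + 14*Y*(-8 + Y) (m(Y) = 21 + 7*((Y + Y)*(Y - 8)) = 21 + 7*((2*Y)*(-8 + Y)) = 21 + 7*(2*Y*(-8 + Y)) = 21 + 14*Y*(-8 + Y))
H = 48 (H = (-12*(-1) + 0)*4 = (12 + 0)*4 = 12*4 = 48)
(14 + 1/m(9))*H = (14 + 1/(21 - 112*9 + 14*9²))*48 = (14 + 1/(21 - 1008 + 14*81))*48 = (14 + 1/(21 - 1008 + 1134))*48 = (14 + 1/147)*48 = (2059/147)*48 = 32944/49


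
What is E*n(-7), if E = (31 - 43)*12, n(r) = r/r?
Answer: -144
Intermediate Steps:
n(r) = 1
E = -144 (E = -12*12 = -144)
E*n(-7) = -144*1 = -144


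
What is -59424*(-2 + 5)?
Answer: -178272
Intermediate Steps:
-59424*(-2 + 5) = -59424*3 = -9904*18 = -178272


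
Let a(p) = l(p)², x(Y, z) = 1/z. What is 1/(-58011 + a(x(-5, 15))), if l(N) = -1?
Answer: -1/58010 ≈ -1.7238e-5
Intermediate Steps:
a(p) = 1 (a(p) = (-1)² = 1)
1/(-58011 + a(x(-5, 15))) = 1/(-58011 + 1) = 1/(-58010) = -1/58010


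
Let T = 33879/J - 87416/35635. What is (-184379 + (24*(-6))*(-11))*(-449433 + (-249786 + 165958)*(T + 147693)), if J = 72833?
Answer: 1174784496262655771477989/519080791 ≈ 2.2632e+15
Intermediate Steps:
T = -5159491363/2595403955 (T = 33879/72833 - 87416/35635 = -5159491363/2595403955 ≈ -1.9879)
(-184379 + (24*(-6))*(-11))*(-449433 + (-249786 + 165958)*(T + 147693)) = (-184379 + (24*(-6))*(-11))*(-449433 + (-249786 + 165958)*(-5159491363/2595403955 + 147693)) = (-184379 - 144*(-11))*(-449433 - 83828*383317836834452/2595403955) = (-184379 + 1584)*(-449433 - 32132767626158442256/2595403955) = -182795*(-32133934086344149771/2595403955) = 1174784496262655771477989/519080791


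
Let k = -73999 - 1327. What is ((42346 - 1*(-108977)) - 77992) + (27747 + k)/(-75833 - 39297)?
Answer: 8442645609/115130 ≈ 73331.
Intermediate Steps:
k = -75326
((42346 - 1*(-108977)) - 77992) + (27747 + k)/(-75833 - 39297) = ((42346 - 1*(-108977)) - 77992) + (27747 - 75326)/(-75833 - 39297) = ((42346 + 108977) - 77992) - 47579/(-115130) = (151323 - 77992) - 47579*(-1/115130) = 73331 + 47579/115130 = 8442645609/115130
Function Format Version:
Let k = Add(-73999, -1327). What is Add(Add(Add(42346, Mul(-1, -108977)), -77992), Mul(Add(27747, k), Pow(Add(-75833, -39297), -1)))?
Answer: Rational(8442645609, 115130) ≈ 73331.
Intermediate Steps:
k = -75326
Add(Add(Add(42346, Mul(-1, -108977)), -77992), Mul(Add(27747, k), Pow(Add(-75833, -39297), -1))) = Add(Add(Add(42346, Mul(-1, -108977)), -77992), Mul(Add(27747, -75326), Pow(Add(-75833, -39297), -1))) = Add(Add(Add(42346, 108977), -77992), Mul(-47579, Pow(-115130, -1))) = Add(Add(151323, -77992), Mul(-47579, Rational(-1, 115130))) = Add(73331, Rational(47579, 115130)) = Rational(8442645609, 115130)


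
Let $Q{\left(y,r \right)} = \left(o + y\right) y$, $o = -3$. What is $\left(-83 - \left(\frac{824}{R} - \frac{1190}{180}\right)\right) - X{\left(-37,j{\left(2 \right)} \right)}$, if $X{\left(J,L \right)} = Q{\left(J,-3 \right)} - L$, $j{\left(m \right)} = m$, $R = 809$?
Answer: $- \frac{22649843}{14562} \approx -1555.4$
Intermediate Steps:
$Q{\left(y,r \right)} = y \left(-3 + y\right)$ ($Q{\left(y,r \right)} = \left(-3 + y\right) y = y \left(-3 + y\right)$)
$X{\left(J,L \right)} = - L + J \left(-3 + J\right)$ ($X{\left(J,L \right)} = J \left(-3 + J\right) - L = - L + J \left(-3 + J\right)$)
$\left(-83 - \left(\frac{824}{R} - \frac{1190}{180}\right)\right) - X{\left(-37,j{\left(2 \right)} \right)} = \left(-83 - \left(\frac{824}{809} - \frac{1190}{180}\right)\right) - \left(\left(-1\right) 2 - 37 \left(-3 - 37\right)\right) = \left(-83 - \left(824 \cdot \frac{1}{809} - \frac{119}{18}\right)\right) - \left(-2 - -1480\right) = \left(-83 - \left(\frac{824}{809} - \frac{119}{18}\right)\right) - \left(-2 + 1480\right) = \left(-83 - - \frac{81439}{14562}\right) - 1478 = \left(-83 + \frac{81439}{14562}\right) - 1478 = - \frac{1127207}{14562} - 1478 = - \frac{22649843}{14562}$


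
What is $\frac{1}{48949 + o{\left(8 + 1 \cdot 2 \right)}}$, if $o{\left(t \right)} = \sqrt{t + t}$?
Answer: $\frac{48949}{2396004581} - \frac{2 \sqrt{5}}{2396004581} \approx 2.0428 \cdot 10^{-5}$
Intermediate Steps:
$o{\left(t \right)} = \sqrt{2} \sqrt{t}$ ($o{\left(t \right)} = \sqrt{2 t} = \sqrt{2} \sqrt{t}$)
$\frac{1}{48949 + o{\left(8 + 1 \cdot 2 \right)}} = \frac{1}{48949 + \sqrt{2} \sqrt{8 + 1 \cdot 2}} = \frac{1}{48949 + \sqrt{2} \sqrt{8 + 2}} = \frac{1}{48949 + \sqrt{2} \sqrt{10}} = \frac{1}{48949 + 2 \sqrt{5}}$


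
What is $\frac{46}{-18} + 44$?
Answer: $\frac{373}{9} \approx 41.444$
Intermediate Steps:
$\frac{46}{-18} + 44 = 46 \left(- \frac{1}{18}\right) + 44 = - \frac{23}{9} + 44 = \frac{373}{9}$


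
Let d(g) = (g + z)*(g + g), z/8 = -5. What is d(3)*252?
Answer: -55944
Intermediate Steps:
z = -40 (z = 8*(-5) = -40)
d(g) = 2*g*(-40 + g) (d(g) = (g - 40)*(g + g) = (-40 + g)*(2*g) = 2*g*(-40 + g))
d(3)*252 = (2*3*(-40 + 3))*252 = (2*3*(-37))*252 = -222*252 = -55944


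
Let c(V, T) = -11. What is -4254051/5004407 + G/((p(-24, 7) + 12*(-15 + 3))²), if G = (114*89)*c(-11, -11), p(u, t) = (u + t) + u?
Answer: -704116743117/171275829575 ≈ -4.1110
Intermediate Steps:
p(u, t) = t + 2*u (p(u, t) = (t + u) + u = t + 2*u)
G = -111606 (G = (114*89)*(-11) = 10146*(-11) = -111606)
-4254051/5004407 + G/((p(-24, 7) + 12*(-15 + 3))²) = -4254051/5004407 - 111606/((7 + 2*(-24)) + 12*(-15 + 3))² = -4254051*1/5004407 - 111606/((7 - 48) + 12*(-12))² = -4254051/5004407 - 111606/(-41 - 144)² = -4254051/5004407 - 111606/((-185)²) = -4254051/5004407 - 111606/34225 = -704116743117/171275829575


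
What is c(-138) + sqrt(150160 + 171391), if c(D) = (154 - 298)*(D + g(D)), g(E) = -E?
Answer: sqrt(321551) ≈ 567.05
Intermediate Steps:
c(D) = 0 (c(D) = (154 - 298)*(D - D) = -144*0 = 0)
c(-138) + sqrt(150160 + 171391) = 0 + sqrt(150160 + 171391) = 0 + sqrt(321551) = sqrt(321551)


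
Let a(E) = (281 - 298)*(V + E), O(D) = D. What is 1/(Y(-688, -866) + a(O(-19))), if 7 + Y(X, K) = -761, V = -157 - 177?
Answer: 1/5233 ≈ 0.00019110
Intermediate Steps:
V = -334
Y(X, K) = -768 (Y(X, K) = -7 - 761 = -768)
a(E) = 5678 - 17*E (a(E) = (281 - 298)*(-334 + E) = -17*(-334 + E) = 5678 - 17*E)
1/(Y(-688, -866) + a(O(-19))) = 1/(-768 + (5678 - 17*(-19))) = 1/(-768 + (5678 + 323)) = 1/(-768 + 6001) = 1/5233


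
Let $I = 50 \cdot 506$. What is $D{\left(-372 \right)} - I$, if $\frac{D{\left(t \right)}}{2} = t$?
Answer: $-26044$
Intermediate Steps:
$D{\left(t \right)} = 2 t$
$I = 25300$
$D{\left(-372 \right)} - I = 2 \left(-372\right) - 25300 = -744 - 25300 = -26044$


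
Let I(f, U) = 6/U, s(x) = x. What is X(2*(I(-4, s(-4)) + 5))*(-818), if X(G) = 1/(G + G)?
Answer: -409/7 ≈ -58.429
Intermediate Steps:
X(G) = 1/(2*G)
X(2*(I(-4, s(-4)) + 5))*(-818) = (1/(2*((2*(6/(-4) + 5)))))*(-818) = (1/(2*((2*(6*(-¼) + 5)))))*(-818) = (1/(2*((2*(-3/2 + 5)))))*(-818) = (1/(2*((2*(7/2)))))*(-818) = ((½)/7)*(-818) = ((½)*(⅐))*(-818) = (1/14)*(-818) = -409/7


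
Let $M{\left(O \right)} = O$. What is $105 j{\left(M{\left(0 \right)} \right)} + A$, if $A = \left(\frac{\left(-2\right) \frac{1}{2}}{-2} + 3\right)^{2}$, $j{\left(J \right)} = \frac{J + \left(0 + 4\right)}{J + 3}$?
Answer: $\frac{609}{4} \approx 152.25$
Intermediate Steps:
$j{\left(J \right)} = \frac{4 + J}{3 + J}$ ($j{\left(J \right)} = \frac{J + 4}{3 + J} = \frac{4 + J}{3 + J}$)
$A = \frac{49}{4}$ ($A = \left(\left(-2\right) \frac{1}{2} \left(- \frac{1}{2}\right) + 3\right)^{2} = \left(\left(-1\right) \left(- \frac{1}{2}\right) + 3\right)^{2} = \left(\frac{1}{2} + 3\right)^{2} = \left(\frac{7}{2}\right)^{2} = \frac{49}{4} \approx 12.25$)
$105 j{\left(M{\left(0 \right)} \right)} + A = 105 \frac{4 + 0}{3 + 0} + \frac{49}{4} = 105 \cdot \frac{1}{3} \cdot 4 + \frac{49}{4} = 105 \cdot \frac{4}{3} + \frac{49}{4} = 140 + \frac{49}{4} = \frac{609}{4}$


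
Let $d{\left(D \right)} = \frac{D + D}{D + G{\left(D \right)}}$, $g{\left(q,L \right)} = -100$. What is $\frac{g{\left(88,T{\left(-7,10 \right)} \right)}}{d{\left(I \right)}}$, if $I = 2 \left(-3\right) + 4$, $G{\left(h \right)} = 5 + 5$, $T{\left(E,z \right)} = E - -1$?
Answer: $200$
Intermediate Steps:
$T{\left(E,z \right)} = 1 + E$ ($T{\left(E,z \right)} = E + 1 = 1 + E$)
$G{\left(h \right)} = 10$
$I = -2$ ($I = -6 + 4 = -2$)
$d{\left(D \right)} = \frac{2 D}{10 + D}$ ($d{\left(D \right)} = \frac{D + D}{D + 10} = \frac{2 D}{10 + D}$)
$\frac{g{\left(88,T{\left(-7,10 \right)} \right)}}{d{\left(I \right)}} = - \frac{100}{2 \left(-2\right) \frac{1}{10 - 2}} = - \frac{100}{2 \left(-2\right) \frac{1}{8}} = - \frac{100}{- \frac{1}{2}} = \left(-100\right) \left(-2\right) = 200$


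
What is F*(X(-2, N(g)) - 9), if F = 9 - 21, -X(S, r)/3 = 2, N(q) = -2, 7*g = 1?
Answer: 180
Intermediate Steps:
g = 1/7 (g = (1/7)*1 = 1/7 ≈ 0.14286)
X(S, r) = -6 (X(S, r) = -3*2 = -6)
F = -12
F*(X(-2, N(g)) - 9) = -12*(-6 - 9) = -12*(-15) = 180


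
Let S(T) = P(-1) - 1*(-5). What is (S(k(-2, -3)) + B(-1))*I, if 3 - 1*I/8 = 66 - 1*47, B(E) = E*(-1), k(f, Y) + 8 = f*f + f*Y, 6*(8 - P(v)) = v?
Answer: -5440/3 ≈ -1813.3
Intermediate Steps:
P(v) = 8 - v/6
k(f, Y) = -8 + f² + Y*f (k(f, Y) = -8 + (f*f + f*Y) = -8 + (f² + Y*f) = -8 + f² + Y*f)
B(E) = -E
I = -128 (I = 24 - 8*(66 - 1*47) = 24 - 8*(66 - 47) = 24 - 8*19 = 24 - 152 = -128)
S(T) = 79/6 (S(T) = (8 - ⅙*(-1)) - 1*(-5) = (8 + ⅙) + 5 = 49/6 + 5 = 79/6)
(S(k(-2, -3)) + B(-1))*I = (79/6 - 1*(-1))*(-128) = (79/6 + 1)*(-128) = (85/6)*(-128) = -5440/3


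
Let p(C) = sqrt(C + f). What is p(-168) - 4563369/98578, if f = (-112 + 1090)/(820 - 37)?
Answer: -4563369/98578 + I*sqrt(1262138)/87 ≈ -46.292 + 12.913*I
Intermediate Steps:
f = 326/261 (f = 978/783 = 978*(1/783) = 326/261 ≈ 1.2490)
p(C) = sqrt(326/261 + C) (p(C) = sqrt(C + 326/261) = sqrt(326/261 + C))
p(-168) - 4563369/98578 = sqrt(9454 + 7569*(-168))/87 - 4563369/98578 = sqrt(9454 - 1271592)/87 - 4563369*1/98578 = sqrt(-1262138)/87 - 4563369/98578 = (I*sqrt(1262138))/87 - 4563369/98578 = I*sqrt(1262138)/87 - 4563369/98578 = -4563369/98578 + I*sqrt(1262138)/87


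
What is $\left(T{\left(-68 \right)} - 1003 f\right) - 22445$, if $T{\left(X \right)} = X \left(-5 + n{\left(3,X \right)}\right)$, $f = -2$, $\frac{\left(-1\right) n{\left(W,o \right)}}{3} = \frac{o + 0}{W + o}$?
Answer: $- \frac{1292563}{65} \approx -19886.0$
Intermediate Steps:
$n{\left(W,o \right)} = - \frac{3 o}{W + o}$ ($n{\left(W,o \right)} = - 3 \frac{o + 0}{W + o} = - 3 \frac{o}{W + o} = - \frac{3 o}{W + o}$)
$T{\left(X \right)} = X \left(-5 - \frac{3 X}{3 + X}\right)$
$\left(T{\left(-68 \right)} - 1003 f\right) - 22445 = \left(\left(-1\right) \left(-68\right) \frac{1}{3 - 68} \left(15 + 8 \left(-68\right)\right) - -2006\right) - 22445 = \left(\left(-1\right) \left(-68\right) \frac{1}{-65} \left(15 - 544\right) + 2006\right) - 22445 = \left(\left(-1\right) \left(-68\right) \left(- \frac{1}{65}\right) \left(-529\right) + 2006\right) - 22445 = \left(\frac{35972}{65} + 2006\right) - 22445 = \frac{166362}{65} - 22445 = - \frac{1292563}{65}$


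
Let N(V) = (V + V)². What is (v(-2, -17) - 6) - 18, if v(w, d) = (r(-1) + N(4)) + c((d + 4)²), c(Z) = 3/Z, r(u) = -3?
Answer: 6256/169 ≈ 37.018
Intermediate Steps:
N(V) = 4*V² (N(V) = (2*V)² = 4*V²)
v(w, d) = 61 + 3/(4 + d)² (v(w, d) = (-3 + 4*4²) + 3/((d + 4)²) = (-3 + 4*16) + 3/((4 + d)²) = (-3 + 64) + 3/(4 + d)² = 61 + 3/(4 + d)²)
(v(-2, -17) - 6) - 18 = ((61 + 3/(4 - 17)²) - 6) - 18 = ((61 + 3/(-13)²) - 6) - 18 = ((61 + 3*(1/169)) - 6) - 18 = ((61 + 3/169) - 6) - 18 = (10312/169 - 6) - 18 = 9298/169 - 18 = 6256/169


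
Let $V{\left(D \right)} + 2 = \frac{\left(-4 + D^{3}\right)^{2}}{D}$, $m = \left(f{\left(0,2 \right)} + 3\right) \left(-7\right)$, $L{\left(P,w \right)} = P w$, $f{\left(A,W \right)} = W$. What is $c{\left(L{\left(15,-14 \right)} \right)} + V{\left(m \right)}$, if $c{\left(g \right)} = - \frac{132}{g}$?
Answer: $- \frac{1838608689}{35} \approx -5.2532 \cdot 10^{7}$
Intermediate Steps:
$m = -35$ ($m = \left(2 + 3\right) \left(-7\right) = 5 \left(-7\right) = -35$)
$V{\left(D \right)} = -2 + \frac{\left(-4 + D^{3}\right)^{2}}{D}$
$c{\left(L{\left(15,-14 \right)} \right)} + V{\left(m \right)} = - \frac{132}{15 \left(-14\right)} + \left(-2 + \frac{\left(-4 + \left(-35\right)^{3}\right)^{2}}{-35}\right) = - \frac{132}{-210} - \left(2 + \frac{\left(-4 - 42875\right)^{2}}{35}\right) = \left(-132\right) \left(- \frac{1}{210}\right) - \left(2 + \frac{\left(-42879\right)^{2}}{35}\right) = \frac{22}{35} - \frac{1838608711}{35} = - \frac{1838608689}{35}$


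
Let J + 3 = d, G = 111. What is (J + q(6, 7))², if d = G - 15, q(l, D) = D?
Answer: 10000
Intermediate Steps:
d = 96 (d = 111 - 15 = 96)
J = 93 (J = -3 + 96 = 93)
(J + q(6, 7))² = (93 + 7)² = 100² = 10000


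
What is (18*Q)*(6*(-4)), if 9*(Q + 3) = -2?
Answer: 1392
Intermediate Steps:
Q = -29/9 (Q = -3 + (⅑)*(-2) = -3 - 2/9 = -29/9 ≈ -3.2222)
(18*Q)*(6*(-4)) = (18*(-29/9))*(6*(-4)) = -58*(-24) = 1392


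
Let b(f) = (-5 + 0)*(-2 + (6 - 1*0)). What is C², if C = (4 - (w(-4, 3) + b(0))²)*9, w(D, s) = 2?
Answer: 8294400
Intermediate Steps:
b(f) = -20 (b(f) = -5*(-2 + (6 + 0)) = -5*(-2 + 6) = -5*4 = -20)
C = -2880 (C = (4 - (2 - 20)²)*9 = (4 - 1*(-18)²)*9 = (4 - 1*324)*9 = (4 - 324)*9 = -320*9 = -2880)
C² = (-2880)² = 8294400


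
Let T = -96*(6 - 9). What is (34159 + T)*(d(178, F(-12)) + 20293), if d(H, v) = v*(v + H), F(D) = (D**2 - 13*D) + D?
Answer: 5322095947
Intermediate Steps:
T = 288 (T = -96*(-3) = 288)
F(D) = D**2 - 12*D
d(H, v) = v*(H + v)
(34159 + T)*(d(178, F(-12)) + 20293) = (34159 + 288)*((-12*(-12 - 12))*(178 - 12*(-12 - 12)) + 20293) = 34447*((-12*(-24))*(178 - 12*(-24)) + 20293) = 34447*(288*(178 + 288) + 20293) = 34447*(288*466 + 20293) = 34447*(134208 + 20293) = 34447*154501 = 5322095947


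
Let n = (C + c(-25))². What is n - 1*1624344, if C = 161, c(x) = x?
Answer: -1605848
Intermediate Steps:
n = 18496 (n = (161 - 25)² = 136² = 18496)
n - 1*1624344 = 18496 - 1*1624344 = 18496 - 1624344 = -1605848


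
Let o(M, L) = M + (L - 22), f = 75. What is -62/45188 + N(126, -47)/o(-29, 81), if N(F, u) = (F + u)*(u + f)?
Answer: 24988499/338910 ≈ 73.732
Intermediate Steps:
o(M, L) = -22 + L + M (o(M, L) = M + (-22 + L) = -22 + L + M)
N(F, u) = (75 + u)*(F + u) (N(F, u) = (F + u)*(u + 75) = (F + u)*(75 + u) = (75 + u)*(F + u))
-62/45188 + N(126, -47)/o(-29, 81) = -62/45188 + ((-47)² + 75*126 + 75*(-47) + 126*(-47))/(-22 + 81 - 29) = -62*1/45188 + (2209 + 9450 - 3525 - 5922)/30 = -31/22594 + 2212*(1/30) = -31/22594 + 1106/15 = 24988499/338910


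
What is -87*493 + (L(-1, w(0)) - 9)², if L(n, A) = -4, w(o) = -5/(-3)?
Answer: -42722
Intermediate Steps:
w(o) = 5/3 (w(o) = -5*(-⅓) = 5/3)
-87*493 + (L(-1, w(0)) - 9)² = -87*493 + (-4 - 9)² = -42891 + (-13)² = -42891 + 169 = -42722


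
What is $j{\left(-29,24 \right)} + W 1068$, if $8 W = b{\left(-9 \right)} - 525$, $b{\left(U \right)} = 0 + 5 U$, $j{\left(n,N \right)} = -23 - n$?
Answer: $-76089$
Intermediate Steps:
$b{\left(U \right)} = 5 U$
$W = - \frac{285}{4}$ ($W = \frac{5 \left(-9\right) - 525}{8} = \frac{-45 - 525}{8} = \frac{1}{8} \left(-570\right) = - \frac{285}{4} \approx -71.25$)
$j{\left(-29,24 \right)} + W 1068 = \left(-23 - -29\right) - 76095 = \left(-23 + 29\right) - 76095 = 6 - 76095 = -76089$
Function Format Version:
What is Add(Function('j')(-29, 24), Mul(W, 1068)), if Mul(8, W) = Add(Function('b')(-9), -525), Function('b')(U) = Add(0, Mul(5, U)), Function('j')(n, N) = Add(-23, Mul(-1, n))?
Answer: -76089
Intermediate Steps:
Function('b')(U) = Mul(5, U)
W = Rational(-285, 4) (W = Mul(Rational(1, 8), Add(Mul(5, -9), -525)) = Mul(Rational(1, 8), Add(-45, -525)) = Mul(Rational(1, 8), -570) = Rational(-285, 4) ≈ -71.250)
Add(Function('j')(-29, 24), Mul(W, 1068)) = Add(Add(-23, Mul(-1, -29)), Mul(Rational(-285, 4), 1068)) = Add(Add(-23, 29), -76095) = Add(6, -76095) = -76089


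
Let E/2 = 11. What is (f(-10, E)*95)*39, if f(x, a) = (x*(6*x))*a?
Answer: 48906000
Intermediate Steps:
E = 22 (E = 2*11 = 22)
f(x, a) = 6*a*x**2 (f(x, a) = (6*x**2)*a = 6*a*x**2)
(f(-10, E)*95)*39 = ((6*22*(-10)**2)*95)*39 = ((6*22*100)*95)*39 = (13200*95)*39 = 1254000*39 = 48906000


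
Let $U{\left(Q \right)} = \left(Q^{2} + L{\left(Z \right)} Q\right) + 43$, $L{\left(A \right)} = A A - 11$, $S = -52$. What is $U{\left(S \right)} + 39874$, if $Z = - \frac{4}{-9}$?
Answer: $\frac{3497801}{81} \approx 43183.0$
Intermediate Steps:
$Z = \frac{4}{9}$ ($Z = \left(-4\right) \left(- \frac{1}{9}\right) = \frac{4}{9} \approx 0.44444$)
$L{\left(A \right)} = -11 + A^{2}$ ($L{\left(A \right)} = A^{2} - 11 = -11 + A^{2}$)
$U{\left(Q \right)} = 43 + Q^{2} - \frac{875 Q}{81}$ ($U{\left(Q \right)} = \left(Q^{2} + \left(-11 + \left(\frac{4}{9}\right)^{2}\right) Q\right) + 43 = \left(Q^{2} + \left(-11 + \frac{16}{81}\right) Q\right) + 43 = \left(Q^{2} - \frac{875 Q}{81}\right) + 43 = 43 + Q^{2} - \frac{875 Q}{81}$)
$U{\left(S \right)} + 39874 = \left(43 + \left(-52\right)^{2} - - \frac{45500}{81}\right) + 39874 = \left(43 + 2704 + \frac{45500}{81}\right) + 39874 = \frac{268007}{81} + 39874 = \frac{3497801}{81}$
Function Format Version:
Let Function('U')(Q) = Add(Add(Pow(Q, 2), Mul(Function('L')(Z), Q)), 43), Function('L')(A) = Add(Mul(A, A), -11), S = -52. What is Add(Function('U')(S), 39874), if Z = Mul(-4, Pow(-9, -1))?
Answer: Rational(3497801, 81) ≈ 43183.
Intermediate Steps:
Z = Rational(4, 9) (Z = Mul(-4, Rational(-1, 9)) = Rational(4, 9) ≈ 0.44444)
Function('L')(A) = Add(-11, Pow(A, 2)) (Function('L')(A) = Add(Pow(A, 2), -11) = Add(-11, Pow(A, 2)))
Function('U')(Q) = Add(43, Pow(Q, 2), Mul(Rational(-875, 81), Q)) (Function('U')(Q) = Add(Add(Pow(Q, 2), Mul(Add(-11, Pow(Rational(4, 9), 2)), Q)), 43) = Add(Add(Pow(Q, 2), Mul(Add(-11, Rational(16, 81)), Q)), 43) = Add(Add(Pow(Q, 2), Mul(Rational(-875, 81), Q)), 43) = Add(43, Pow(Q, 2), Mul(Rational(-875, 81), Q)))
Add(Function('U')(S), 39874) = Add(Add(43, Pow(-52, 2), Mul(Rational(-875, 81), -52)), 39874) = Add(Add(43, 2704, Rational(45500, 81)), 39874) = Add(Rational(268007, 81), 39874) = Rational(3497801, 81)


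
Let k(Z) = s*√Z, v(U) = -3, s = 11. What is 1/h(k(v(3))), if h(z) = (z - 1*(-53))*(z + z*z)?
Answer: -√3/(10230*I + 19602*√3) ≈ -4.6769e-5 + 1.4092e-5*I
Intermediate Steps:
k(Z) = 11*√Z
h(z) = (53 + z)*(z + z²) (h(z) = (z + 53)*(z + z²) = (53 + z)*(z + z²))
1/h(k(v(3))) = 1/((11*√(-3))*(53 + (11*√(-3))² + 54*(11*√(-3)))) = 1/((11*(I*√3))*(53 + (11*(I*√3))² + 54*(11*(I*√3)))) = 1/((11*I*√3)*(53 + (11*I*√3)² + 54*(11*I*√3))) = 1/((11*I*√3)*(53 - 363 + 594*I*√3)) = 1/((11*I*√3)*(-310 + 594*I*√3)) = 1/(11*I*√3*(-310 + 594*I*√3)) = -I*√3/(33*(-310 + 594*I*√3))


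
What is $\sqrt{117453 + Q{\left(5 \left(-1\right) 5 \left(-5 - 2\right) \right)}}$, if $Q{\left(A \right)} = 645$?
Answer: $243 \sqrt{2} \approx 343.65$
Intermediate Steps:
$\sqrt{117453 + Q{\left(5 \left(-1\right) 5 \left(-5 - 2\right) \right)}} = \sqrt{117453 + 645} = \sqrt{118098} = 243 \sqrt{2}$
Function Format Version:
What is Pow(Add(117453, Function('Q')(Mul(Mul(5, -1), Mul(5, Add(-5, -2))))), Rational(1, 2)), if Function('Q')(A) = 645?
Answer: Mul(243, Pow(2, Rational(1, 2))) ≈ 343.65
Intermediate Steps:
Pow(Add(117453, Function('Q')(Mul(Mul(5, -1), Mul(5, Add(-5, -2))))), Rational(1, 2)) = Pow(Add(117453, 645), Rational(1, 2)) = Pow(118098, Rational(1, 2)) = Mul(243, Pow(2, Rational(1, 2)))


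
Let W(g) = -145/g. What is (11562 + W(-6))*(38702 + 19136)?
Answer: 2010362123/3 ≈ 6.7012e+8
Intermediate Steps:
(11562 + W(-6))*(38702 + 19136) = (11562 - 145/(-6))*(38702 + 19136) = (11562 - 145*(-⅙))*57838 = (11562 + 145/6)*57838 = (69517/6)*57838 = 2010362123/3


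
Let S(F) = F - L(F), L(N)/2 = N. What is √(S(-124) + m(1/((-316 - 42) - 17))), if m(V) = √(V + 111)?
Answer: √(27900 + 66*√1290)/15 ≈ 11.599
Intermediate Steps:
L(N) = 2*N
m(V) = √(111 + V)
S(F) = -F (S(F) = F - 2*F = -F)
√(S(-124) + m(1/((-316 - 42) - 17))) = √(-1*(-124) + √(111 + 1/((-316 - 42) - 17))) = √(124 + √(111 + 1/(-358 - 17))) = √(124 + √(111 + 1/(-375))) = √(124 + √(111 - 1/375)) = √(124 + √(41624/375)) = √(124 + 22*√1290/75)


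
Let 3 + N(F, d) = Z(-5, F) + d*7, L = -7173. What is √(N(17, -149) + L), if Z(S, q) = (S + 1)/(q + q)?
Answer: 45*I*√1173/17 ≈ 90.659*I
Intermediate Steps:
Z(S, q) = (1 + S)/(2*q) (Z(S, q) = (1 + S)/((2*q)) = (1 + S)*(1/(2*q)) = (1 + S)/(2*q))
N(F, d) = -3 - 2/F + 7*d (N(F, d) = -3 + ((1 - 5)/(2*F) + d*7) = -3 + ((½)*(-4)/F + 7*d) = -3 + (-2/F + 7*d) = -3 - 2/F + 7*d)
√(N(17, -149) + L) = √((-3 - 2/17 + 7*(-149)) - 7173) = √((-3 - 2*1/17 - 1043) - 7173) = √((-3 - 2/17 - 1043) - 7173) = √(-17784/17 - 7173) = √(-139725/17) = 45*I*√1173/17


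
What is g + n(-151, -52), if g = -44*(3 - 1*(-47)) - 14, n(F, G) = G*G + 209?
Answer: 699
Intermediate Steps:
n(F, G) = 209 + G**2 (n(F, G) = G**2 + 209 = 209 + G**2)
g = -2214 (g = -44*(3 + 47) - 14 = -44*50 - 14 = -2200 - 14 = -2214)
g + n(-151, -52) = -2214 + (209 + (-52)**2) = -2214 + (209 + 2704) = -2214 + 2913 = 699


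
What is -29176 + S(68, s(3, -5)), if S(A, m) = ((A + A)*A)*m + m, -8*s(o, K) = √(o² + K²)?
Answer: -29176 - 9249*√34/8 ≈ -35917.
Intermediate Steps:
s(o, K) = -√(K² + o²)/8 (s(o, K) = -√(o² + K²)/8 = -√(K² + o²)/8)
S(A, m) = m + 2*m*A² (S(A, m) = ((2*A)*A)*m + m = (2*A²)*m + m = 2*m*A² + m = m + 2*m*A²)
-29176 + S(68, s(3, -5)) = -29176 + (-√((-5)² + 3²)/8)*(1 + 2*68²) = -29176 + (-√(25 + 9)/8)*(1 + 2*4624) = -29176 + (-√34/8)*(1 + 9248) = -29176 - √34/8*9249 = -29176 - 9249*√34/8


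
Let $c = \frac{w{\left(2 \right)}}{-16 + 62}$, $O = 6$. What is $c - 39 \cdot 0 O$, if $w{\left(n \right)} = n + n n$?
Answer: $\frac{3}{23} \approx 0.13043$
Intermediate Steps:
$w{\left(n \right)} = n + n^{2}$
$c = \frac{3}{23}$ ($c = \frac{2 \left(1 + 2\right)}{-16 + 62} = \frac{2 \cdot 3}{46} = 6 \cdot \frac{1}{46} = \frac{3}{23} \approx 0.13043$)
$c - 39 \cdot 0 O = \frac{3}{23} - 39 \cdot 0 \cdot 6 = \frac{3}{23} - 0 = \frac{3}{23} + 0 = \frac{3}{23}$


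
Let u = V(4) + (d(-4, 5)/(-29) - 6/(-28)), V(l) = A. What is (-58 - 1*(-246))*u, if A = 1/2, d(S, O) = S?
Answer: 32524/203 ≈ 160.22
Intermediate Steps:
A = 1/2 ≈ 0.50000
V(l) = 1/2
u = 173/203 (u = 1/2 + (-4/(-29) - 6/(-28)) = 1/2 + (-4*(-1/29) - 6*(-1/28)) = 1/2 + (4/29 + 3/14) = 1/2 + 143/406 = 173/203 ≈ 0.85222)
(-58 - 1*(-246))*u = (-58 - 1*(-246))*(173/203) = (-58 + 246)*(173/203) = 188*(173/203) = 32524/203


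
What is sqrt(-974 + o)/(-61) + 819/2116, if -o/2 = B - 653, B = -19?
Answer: 819/2116 - sqrt(370)/61 ≈ 0.071717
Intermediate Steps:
o = 1344 (o = -2*(-19 - 653) = -2*(-672) = 1344)
sqrt(-974 + o)/(-61) + 819/2116 = sqrt(-974 + 1344)/(-61) + 819/2116 = sqrt(370)*(-1/61) + 819*(1/2116) = -sqrt(370)/61 + 819/2116 = 819/2116 - sqrt(370)/61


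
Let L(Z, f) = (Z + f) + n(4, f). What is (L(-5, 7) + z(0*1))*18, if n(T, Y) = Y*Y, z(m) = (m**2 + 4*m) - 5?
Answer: 828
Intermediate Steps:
z(m) = -5 + m**2 + 4*m
n(T, Y) = Y**2
L(Z, f) = Z + f + f**2 (L(Z, f) = (Z + f) + f**2 = Z + f + f**2)
(L(-5, 7) + z(0*1))*18 = ((-5 + 7 + 7**2) + (-5 + (0*1)**2 + 4*(0*1)))*18 = ((-5 + 7 + 49) + (-5 + 0**2 + 4*0))*18 = (51 + (-5 + 0 + 0))*18 = (51 - 5)*18 = 46*18 = 828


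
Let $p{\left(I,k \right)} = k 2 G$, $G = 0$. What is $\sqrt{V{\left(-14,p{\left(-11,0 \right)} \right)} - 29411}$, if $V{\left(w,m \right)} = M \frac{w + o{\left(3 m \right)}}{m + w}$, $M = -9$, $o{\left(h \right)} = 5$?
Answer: $\frac{i \sqrt{5765690}}{14} \approx 171.51 i$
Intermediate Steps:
$p{\left(I,k \right)} = 0$ ($p{\left(I,k \right)} = k 2 \cdot 0 = 2 k 0 = 0$)
$V{\left(w,m \right)} = - \frac{9 \left(5 + w\right)}{m + w}$ ($V{\left(w,m \right)} = - 9 \frac{w + 5}{m + w} = - 9 \frac{5 + w}{m + w} = - \frac{9 \left(5 + w\right)}{m + w}$)
$\sqrt{V{\left(-14,p{\left(-11,0 \right)} \right)} - 29411} = \sqrt{\frac{9 \left(-5 - -14\right)}{0 - 14} - 29411} = \sqrt{\frac{9 \left(-5 + 14\right)}{-14} - 29411} = \sqrt{9 \left(- \frac{1}{14}\right) 9 - 29411} = \sqrt{- \frac{81}{14} - 29411} = \sqrt{- \frac{411835}{14}} = \frac{i \sqrt{5765690}}{14}$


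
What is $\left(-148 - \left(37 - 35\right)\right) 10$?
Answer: $-1500$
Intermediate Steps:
$\left(-148 - \left(37 - 35\right)\right) 10 = \left(-148 - 2\right) 10 = \left(-150\right) 10 = -1500$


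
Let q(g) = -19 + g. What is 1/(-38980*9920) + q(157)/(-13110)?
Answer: -77336339/7346950400 ≈ -0.010526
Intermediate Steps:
1/(-38980*9920) + q(157)/(-13110) = 1/(-38980*9920) + (-19 + 157)/(-13110) = -1/38980*1/9920 + 138*(-1/13110) = -1/386681600 - 1/95 = -77336339/7346950400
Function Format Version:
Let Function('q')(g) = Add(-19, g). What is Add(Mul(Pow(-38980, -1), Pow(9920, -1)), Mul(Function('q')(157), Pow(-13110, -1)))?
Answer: Rational(-77336339, 7346950400) ≈ -0.010526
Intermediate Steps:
Add(Mul(Pow(-38980, -1), Pow(9920, -1)), Mul(Function('q')(157), Pow(-13110, -1))) = Add(Mul(Pow(-38980, -1), Pow(9920, -1)), Mul(Add(-19, 157), Pow(-13110, -1))) = Add(Mul(Rational(-1, 38980), Rational(1, 9920)), Mul(138, Rational(-1, 13110))) = Add(Rational(-1, 386681600), Rational(-1, 95)) = Rational(-77336339, 7346950400)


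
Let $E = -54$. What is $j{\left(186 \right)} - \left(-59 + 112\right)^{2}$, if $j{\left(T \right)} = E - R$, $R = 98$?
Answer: $-2961$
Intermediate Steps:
$j{\left(T \right)} = -152$ ($j{\left(T \right)} = -54 - 98 = -152$)
$j{\left(186 \right)} - \left(-59 + 112\right)^{2} = -152 - \left(-59 + 112\right)^{2} = -152 - 53^{2} = -152 - 2809 = -2961$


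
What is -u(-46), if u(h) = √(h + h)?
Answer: -2*I*√23 ≈ -9.5917*I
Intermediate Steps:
u(h) = √2*√h (u(h) = √(2*h) = √2*√h)
-u(-46) = -√2*√(-46) = -√2*I*√46 = -2*I*√23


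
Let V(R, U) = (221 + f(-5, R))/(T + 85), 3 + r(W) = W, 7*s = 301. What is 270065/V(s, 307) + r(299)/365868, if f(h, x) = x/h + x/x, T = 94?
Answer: 22108321721683/97595289 ≈ 2.2653e+5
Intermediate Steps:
s = 43 (s = (⅐)*301 = 43)
r(W) = -3 + W
f(h, x) = 1 + x/h (f(h, x) = x/h + 1 = 1 + x/h)
V(R, U) = 222/179 - R/895 (V(R, U) = (221 + (-5 + R)/(-5))/(94 + 85) = (221 - (-5 + R)/5)/179 = (221 + (1 - R/5))*(1/179) = (222 - R/5)*(1/179) = 222/179 - R/895)
270065/V(s, 307) + r(299)/365868 = 270065/(222/179 - 1/895*43) + (-3 + 299)/365868 = 270065/(222/179 - 43/895) + 296*(1/365868) = 270065/(1067/895) + 74/91467 = 270065*(895/1067) + 74/91467 = 241708175/1067 + 74/91467 = 22108321721683/97595289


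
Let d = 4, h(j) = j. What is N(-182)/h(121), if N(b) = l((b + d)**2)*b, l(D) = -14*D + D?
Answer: 74964344/121 ≈ 6.1954e+5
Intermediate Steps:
l(D) = -13*D
N(b) = -13*b*(4 + b)**2 (N(b) = (-13*(b + 4)**2)*b = (-13*(4 + b)**2)*b = -13*b*(4 + b)**2)
N(-182)/h(121) = -13*(-182)*(4 - 182)**2/121 = -13*(-182)*(-178)**2*(1/121) = -13*(-182)*31684*(1/121) = 74964344*(1/121) = 74964344/121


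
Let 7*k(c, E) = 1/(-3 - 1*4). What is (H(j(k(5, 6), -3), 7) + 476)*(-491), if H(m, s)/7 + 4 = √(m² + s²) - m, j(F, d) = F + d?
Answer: -1612444/7 - 491*√139553/7 ≈ -2.5655e+5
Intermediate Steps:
k(c, E) = -1/49 (k(c, E) = 1/(7*(-3 - 1*4)) = 1/(7*(-3 - 4)) = (⅐)/(-7) = (⅐)*(-⅐) = -1/49)
H(m, s) = -28 - 7*m + 7*√(m² + s²) (H(m, s) = -28 + 7*(√(m² + s²) - m) = -28 + (-7*m + 7*√(m² + s²)) = -28 - 7*m + 7*√(m² + s²))
(H(j(k(5, 6), -3), 7) + 476)*(-491) = ((-28 - 7*(-1/49 - 3) + 7*√((-1/49 - 3)² + 7²)) + 476)*(-491) = ((-28 - 7*(-148/49) + 7*√((-148/49)² + 49)) + 476)*(-491) = ((-28 + 148/7 + 7*√(21904/2401 + 49)) + 476)*(-491) = ((-28 + 148/7 + 7*√(139553/2401)) + 476)*(-491) = ((-28 + 148/7 + 7*(√139553/49)) + 476)*(-491) = ((-28 + 148/7 + √139553/7) + 476)*(-491) = ((-48/7 + √139553/7) + 476)*(-491) = (3284/7 + √139553/7)*(-491) = -1612444/7 - 491*√139553/7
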